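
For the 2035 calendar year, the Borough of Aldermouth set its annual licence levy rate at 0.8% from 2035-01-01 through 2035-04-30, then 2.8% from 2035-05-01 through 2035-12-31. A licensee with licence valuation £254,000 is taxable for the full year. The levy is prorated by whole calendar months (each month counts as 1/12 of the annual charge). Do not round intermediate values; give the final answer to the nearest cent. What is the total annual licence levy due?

2035-01-01 to 2035-04-30: 4 months at 0.8% → £254,000 × 0.8% × 4/12 = £677.3333
2035-05-01 to 2035-12-31: 8 months at 2.8% → £254,000 × 2.8% × 8/12 = £4,741.3333
Total = £5,418.6667

£5,418.67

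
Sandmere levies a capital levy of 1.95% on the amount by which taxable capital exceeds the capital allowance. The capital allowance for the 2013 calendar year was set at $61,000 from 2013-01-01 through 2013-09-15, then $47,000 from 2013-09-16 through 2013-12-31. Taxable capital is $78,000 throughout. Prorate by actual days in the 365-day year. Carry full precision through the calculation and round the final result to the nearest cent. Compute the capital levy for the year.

2013-01-01 to 2013-09-15: 258 days, exemption $61,000 → ($78,000 − $61,000) × 1.95% × 258/365 = $234.3205
2013-09-16 to 2013-12-31: 107 days, exemption $47,000 → ($78,000 − $47,000) × 1.95% × 107/365 = $177.2096
Total = $411.5301

$411.53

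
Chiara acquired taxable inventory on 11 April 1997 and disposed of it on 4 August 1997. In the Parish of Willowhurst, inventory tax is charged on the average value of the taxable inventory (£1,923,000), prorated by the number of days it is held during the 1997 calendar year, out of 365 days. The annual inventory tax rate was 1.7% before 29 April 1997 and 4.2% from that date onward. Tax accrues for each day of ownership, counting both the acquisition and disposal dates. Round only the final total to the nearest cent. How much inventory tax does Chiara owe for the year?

£23,297.28

11 April – 28 April 1997: 18 days at 1.7% → £1,923,000 × 1.7% × 18/365 = £1,612.1589
29 April – 4 August 1997: 98 days at 4.2% → £1,923,000 × 4.2% × 98/365 = £21,685.1178
Total = £23,297.2767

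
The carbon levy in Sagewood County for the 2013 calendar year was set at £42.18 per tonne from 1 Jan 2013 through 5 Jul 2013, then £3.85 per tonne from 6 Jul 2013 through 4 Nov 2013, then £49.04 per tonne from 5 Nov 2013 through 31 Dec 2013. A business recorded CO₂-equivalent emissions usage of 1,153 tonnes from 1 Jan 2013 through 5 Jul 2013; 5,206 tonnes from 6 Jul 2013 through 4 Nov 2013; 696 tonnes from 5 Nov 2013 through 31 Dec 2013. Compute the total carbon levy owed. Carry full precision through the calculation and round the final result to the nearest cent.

£102808.48

1 Jan – 5 Jul 2013: 1,153 tonnes at £42.18/tonne → £48633.54
6 Jul – 4 Nov 2013: 5,206 tonnes at £3.85/tonne → £20043.10
5 Nov – 31 Dec 2013: 696 tonnes at £49.04/tonne → £34131.84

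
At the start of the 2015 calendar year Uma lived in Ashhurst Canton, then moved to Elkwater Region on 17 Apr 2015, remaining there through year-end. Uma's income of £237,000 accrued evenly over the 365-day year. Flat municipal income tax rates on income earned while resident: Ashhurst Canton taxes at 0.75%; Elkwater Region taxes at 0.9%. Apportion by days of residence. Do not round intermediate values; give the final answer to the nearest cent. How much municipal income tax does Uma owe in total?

£2,029.76

Ashhurst Canton, 1 Jan – 16 Apr 2015: 106 days → £237,000 × 0.75% × 106/365 = £516.2055
Elkwater Region, 17 Apr – 31 Dec 2015: 259 days → £237,000 × 0.9% × 259/365 = £1,513.5534
Total = £2,029.7589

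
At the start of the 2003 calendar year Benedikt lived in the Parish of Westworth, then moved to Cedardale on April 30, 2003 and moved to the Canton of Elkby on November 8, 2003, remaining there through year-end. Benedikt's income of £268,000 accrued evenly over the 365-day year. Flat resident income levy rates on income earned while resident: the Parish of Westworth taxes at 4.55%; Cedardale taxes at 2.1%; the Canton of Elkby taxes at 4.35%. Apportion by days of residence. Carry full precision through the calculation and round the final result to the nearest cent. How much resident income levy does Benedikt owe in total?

The Parish of Westworth, January 1 – April 29, 2003: 119 days → £268,000 × 4.55% × 119/365 = £3,975.5781
Cedardale, April 30 – November 7, 2003: 192 days → £268,000 × 2.1% × 192/365 = £2,960.4822
The Canton of Elkby, November 8 – December 31, 2003: 54 days → £268,000 × 4.35% × 54/365 = £1,724.7452
Total = £8,660.8055

£8,660.81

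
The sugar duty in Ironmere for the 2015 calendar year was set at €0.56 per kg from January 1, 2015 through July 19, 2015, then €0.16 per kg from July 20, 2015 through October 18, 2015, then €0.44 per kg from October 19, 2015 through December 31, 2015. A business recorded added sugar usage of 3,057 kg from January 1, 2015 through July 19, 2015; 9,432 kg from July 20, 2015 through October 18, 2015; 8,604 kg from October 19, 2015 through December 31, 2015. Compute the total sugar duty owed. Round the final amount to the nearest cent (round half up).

January 1 – July 19, 2015: 3,057 kg at €0.56/kg → €1711.92
July 20 – October 18, 2015: 9,432 kg at €0.16/kg → €1509.12
October 19 – December 31, 2015: 8,604 kg at €0.44/kg → €3785.76

€7006.80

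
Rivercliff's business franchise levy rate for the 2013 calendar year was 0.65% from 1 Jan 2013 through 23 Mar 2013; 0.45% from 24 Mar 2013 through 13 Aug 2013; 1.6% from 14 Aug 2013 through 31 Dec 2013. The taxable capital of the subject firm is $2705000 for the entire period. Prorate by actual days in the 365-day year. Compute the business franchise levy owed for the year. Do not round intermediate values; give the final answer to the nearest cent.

$25319.54

1 Jan – 23 Mar 2013: 82 days at 0.65% → $2705000 × 0.65% × 82/365 = $3950.0411
24 Mar – 13 Aug 2013: 143 days at 0.45% → $2705000 × 0.45% × 143/365 = $4768.9521
14 Aug – 31 Dec 2013: 140 days at 1.6% → $2705000 × 1.6% × 140/365 = $16600.5479
Total = $25319.5411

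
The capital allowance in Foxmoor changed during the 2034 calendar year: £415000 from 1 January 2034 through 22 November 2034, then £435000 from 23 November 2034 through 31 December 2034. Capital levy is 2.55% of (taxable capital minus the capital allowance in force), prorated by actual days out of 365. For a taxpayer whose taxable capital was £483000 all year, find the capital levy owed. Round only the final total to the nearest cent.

£1679.51

1 January – 22 November 2034: 326 days, exemption £415000 → (£483000 − £415000) × 2.55% × 326/365 = £1548.7233
23 November – 31 December 2034: 39 days, exemption £435000 → (£483000 − £435000) × 2.55% × 39/365 = £130.7836
Total = £1679.5068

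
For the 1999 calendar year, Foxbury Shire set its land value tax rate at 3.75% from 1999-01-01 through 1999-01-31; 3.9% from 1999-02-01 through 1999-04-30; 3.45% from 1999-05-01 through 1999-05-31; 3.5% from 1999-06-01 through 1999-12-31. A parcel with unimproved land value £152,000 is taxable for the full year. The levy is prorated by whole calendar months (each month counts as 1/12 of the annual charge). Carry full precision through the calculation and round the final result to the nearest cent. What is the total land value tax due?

1999-01-01 to 1999-01-31: 1 month at 3.75% → £152,000 × 3.75% × 1/12 = £475.0000
1999-02-01 to 1999-04-30: 3 months at 3.9% → £152,000 × 3.9% × 3/12 = £1,482.0000
1999-05-01 to 1999-05-31: 1 month at 3.45% → £152,000 × 3.45% × 1/12 = £437.0000
1999-06-01 to 1999-12-31: 7 months at 3.5% → £152,000 × 3.5% × 7/12 = £3,103.3333
Total = £5,497.3333

£5,497.33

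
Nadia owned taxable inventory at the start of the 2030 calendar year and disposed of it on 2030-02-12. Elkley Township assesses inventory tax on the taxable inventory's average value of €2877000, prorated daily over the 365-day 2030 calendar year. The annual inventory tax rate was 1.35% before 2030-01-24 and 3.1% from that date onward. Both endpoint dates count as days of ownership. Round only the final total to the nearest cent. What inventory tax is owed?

2030-01-01 to 2030-01-23: 23 days at 1.35% → €2877000 × 1.35% × 23/365 = €2447.4205
2030-01-24 to 2030-02-12: 20 days at 3.1% → €2877000 × 3.1% × 20/365 = €4886.9589
Total = €7334.3795

€7334.38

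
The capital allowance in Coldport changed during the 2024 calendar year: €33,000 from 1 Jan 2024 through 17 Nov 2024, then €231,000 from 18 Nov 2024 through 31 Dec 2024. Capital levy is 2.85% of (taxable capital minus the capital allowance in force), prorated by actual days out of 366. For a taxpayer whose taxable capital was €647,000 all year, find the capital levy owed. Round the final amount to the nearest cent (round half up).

€16,820.61

1 Jan – 17 Nov 2024: 322 days, exemption €33,000 → (€647,000 − €33,000) × 2.85% × 322/366 = €15,395.2951
18 Nov – 31 Dec 2024: 44 days, exemption €231,000 → (€647,000 − €231,000) × 2.85% × 44/366 = €1,425.3115
Total = €16,820.6066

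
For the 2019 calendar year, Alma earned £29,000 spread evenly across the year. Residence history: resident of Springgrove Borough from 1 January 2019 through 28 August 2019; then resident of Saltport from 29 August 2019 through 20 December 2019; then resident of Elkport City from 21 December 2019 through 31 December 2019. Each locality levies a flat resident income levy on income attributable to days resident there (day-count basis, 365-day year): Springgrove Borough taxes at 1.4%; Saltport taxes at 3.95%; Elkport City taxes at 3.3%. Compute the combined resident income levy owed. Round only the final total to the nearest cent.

£653.57

Springgrove Borough, 1 January – 28 August 2019: 240 days → £29,000 × 1.4% × 240/365 = £266.9589
Saltport, 29 August – 20 December 2019: 114 days → £29,000 × 3.95% × 114/365 = £357.7726
Elkport City, 21 December – 31 December 2019: 11 days → £29,000 × 3.3% × 11/365 = £28.8411
Total = £653.5726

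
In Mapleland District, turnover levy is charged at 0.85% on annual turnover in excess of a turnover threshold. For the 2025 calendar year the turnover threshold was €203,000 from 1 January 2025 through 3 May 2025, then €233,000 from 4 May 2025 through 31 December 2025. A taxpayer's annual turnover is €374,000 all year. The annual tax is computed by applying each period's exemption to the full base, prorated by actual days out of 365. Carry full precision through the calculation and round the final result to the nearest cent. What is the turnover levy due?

€1,284.43

1 January – 3 May 2025: 123 days, exemption €203,000 → (€374,000 − €203,000) × 0.85% × 123/365 = €489.8096
4 May – 31 December 2025: 242 days, exemption €233,000 → (€374,000 − €233,000) × 0.85% × 242/365 = €794.6219
Total = €1,284.4315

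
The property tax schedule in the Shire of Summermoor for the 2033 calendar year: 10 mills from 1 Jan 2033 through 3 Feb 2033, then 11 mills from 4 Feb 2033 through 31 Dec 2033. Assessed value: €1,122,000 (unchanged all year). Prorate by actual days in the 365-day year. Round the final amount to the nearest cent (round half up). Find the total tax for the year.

1 Jan – 3 Feb 2033: 34 days at 10 mills → €1,122,000 × 1% × 34/365 = €1,045.1507
4 Feb – 31 Dec 2033: 331 days at 11 mills → €1,122,000 × 1.1% × 331/365 = €11,192.3342
Total = €12,237.4849

€12,237.48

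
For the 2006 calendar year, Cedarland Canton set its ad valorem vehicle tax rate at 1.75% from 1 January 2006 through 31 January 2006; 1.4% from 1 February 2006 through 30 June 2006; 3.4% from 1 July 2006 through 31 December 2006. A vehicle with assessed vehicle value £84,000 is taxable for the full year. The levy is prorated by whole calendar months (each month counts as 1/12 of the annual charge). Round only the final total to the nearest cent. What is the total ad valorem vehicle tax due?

£2,040.50

1 January – 31 January 2006: 1 month at 1.75% → £84,000 × 1.75% × 1/12 = £122.5000
1 February – 30 June 2006: 5 months at 1.4% → £84,000 × 1.4% × 5/12 = £490.0000
1 July – 31 December 2006: 6 months at 3.4% → £84,000 × 3.4% × 6/12 = £1,428.0000
Total = £2,040.5000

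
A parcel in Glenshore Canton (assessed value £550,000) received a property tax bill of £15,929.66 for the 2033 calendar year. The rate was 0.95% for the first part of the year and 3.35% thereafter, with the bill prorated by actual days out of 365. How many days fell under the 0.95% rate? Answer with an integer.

69 days

Let d = days at the first rate; then 365 − d days at the second rate.
£550,000 × [0.95%·d + 3.35%·(365−d)] / 365 = £15,929.66
Solving gives d = 69, so the new rate took effect on 11 March 2033.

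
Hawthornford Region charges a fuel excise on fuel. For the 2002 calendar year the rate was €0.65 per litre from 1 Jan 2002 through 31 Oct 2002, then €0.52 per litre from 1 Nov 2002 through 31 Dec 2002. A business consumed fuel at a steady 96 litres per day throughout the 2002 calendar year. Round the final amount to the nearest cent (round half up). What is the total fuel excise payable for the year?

€22,014.72

1 Jan – 31 Oct 2002: 304 days × 96 litres/day = 29,184 litres at €0.65/litre → €18,969.60
1 Nov – 31 Dec 2002: 61 days × 96 litres/day = 5,856 litres at €0.52/litre → €3,045.12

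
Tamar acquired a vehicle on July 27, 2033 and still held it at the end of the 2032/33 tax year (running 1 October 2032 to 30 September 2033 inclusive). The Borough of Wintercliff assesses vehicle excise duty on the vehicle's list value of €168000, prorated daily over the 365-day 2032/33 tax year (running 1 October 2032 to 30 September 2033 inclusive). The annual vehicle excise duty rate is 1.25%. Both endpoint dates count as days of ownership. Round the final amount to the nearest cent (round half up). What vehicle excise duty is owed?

€379.73

Days held (July 27 – September 30, 2033): 66 out of 365
Tax = €168000 × 1.25% × 66/365 = €379.7260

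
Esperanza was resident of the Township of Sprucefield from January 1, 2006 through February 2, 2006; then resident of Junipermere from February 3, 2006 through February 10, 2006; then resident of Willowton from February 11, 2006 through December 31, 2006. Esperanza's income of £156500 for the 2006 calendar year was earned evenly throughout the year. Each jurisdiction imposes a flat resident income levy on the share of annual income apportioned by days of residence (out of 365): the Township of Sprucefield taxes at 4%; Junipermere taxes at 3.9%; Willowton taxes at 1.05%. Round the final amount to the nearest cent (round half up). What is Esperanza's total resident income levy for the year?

£2158.41

The Township of Sprucefield, January 1 – February 2, 2006: 33 days → £156500 × 4% × 33/365 = £565.9726
Junipermere, February 3 – February 10, 2006: 8 days → £156500 × 3.9% × 8/365 = £133.7753
Willowton, February 11 – December 31, 2006: 324 days → £156500 × 1.05% × 324/365 = £1458.6658
Total = £2158.4137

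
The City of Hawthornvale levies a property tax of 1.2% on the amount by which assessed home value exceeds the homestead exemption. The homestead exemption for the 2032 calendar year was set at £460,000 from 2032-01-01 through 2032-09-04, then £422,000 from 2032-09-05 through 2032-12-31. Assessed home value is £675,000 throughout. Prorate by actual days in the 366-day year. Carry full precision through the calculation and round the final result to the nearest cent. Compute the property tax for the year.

£2,727.02

2032-01-01 to 2032-09-04: 248 days, exemption £460,000 → (£675,000 − £460,000) × 1.2% × 248/366 = £1,748.1967
2032-09-05 to 2032-12-31: 118 days, exemption £422,000 → (£675,000 − £422,000) × 1.2% × 118/366 = £978.8197
Total = £2,727.0164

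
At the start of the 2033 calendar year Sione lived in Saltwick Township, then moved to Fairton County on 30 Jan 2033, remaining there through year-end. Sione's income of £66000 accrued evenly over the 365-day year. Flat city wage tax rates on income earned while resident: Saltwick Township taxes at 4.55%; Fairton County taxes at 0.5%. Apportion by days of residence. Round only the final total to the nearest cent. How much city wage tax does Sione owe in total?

£542.38

Saltwick Township, 1 Jan – 29 Jan 2033: 29 days → £66000 × 4.55% × 29/365 = £238.5945
Fairton County, 30 Jan – 31 Dec 2033: 336 days → £66000 × 0.5% × 336/365 = £303.7808
Total = £542.3753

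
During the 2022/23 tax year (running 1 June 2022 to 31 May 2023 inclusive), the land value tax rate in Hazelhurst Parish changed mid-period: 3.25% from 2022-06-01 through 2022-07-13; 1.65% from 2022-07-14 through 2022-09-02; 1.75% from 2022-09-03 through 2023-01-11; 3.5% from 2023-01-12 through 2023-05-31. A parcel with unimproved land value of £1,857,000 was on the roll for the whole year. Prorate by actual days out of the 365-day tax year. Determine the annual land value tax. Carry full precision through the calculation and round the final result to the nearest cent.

2022-06-01 to 2022-07-13: 43 days at 3.25% → £1,857,000 × 3.25% × 43/365 = £7,110.0205
2022-07-14 to 2022-09-02: 51 days at 1.65% → £1,857,000 × 1.65% × 51/365 = £4,281.2753
2022-09-03 to 2023-01-11: 131 days at 1.75% → £1,857,000 × 1.75% × 131/365 = £11,663.4863
2023-01-12 to 2023-05-31: 140 days at 3.5% → £1,857,000 × 3.5% × 140/365 = £24,929.5890
Total = £47,984.3712

£47,984.37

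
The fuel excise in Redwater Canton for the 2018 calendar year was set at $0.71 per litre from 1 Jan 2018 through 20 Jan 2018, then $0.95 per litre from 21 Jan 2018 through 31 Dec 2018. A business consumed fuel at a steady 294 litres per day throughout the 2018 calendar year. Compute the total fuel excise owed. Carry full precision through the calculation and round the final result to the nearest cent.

$100,533.30

1 Jan – 20 Jan 2018: 20 days × 294 litres/day = 5,880 litres at $0.71/litre → $4,174.80
21 Jan – 31 Dec 2018: 345 days × 294 litres/day = 101,430 litres at $0.95/litre → $96,358.50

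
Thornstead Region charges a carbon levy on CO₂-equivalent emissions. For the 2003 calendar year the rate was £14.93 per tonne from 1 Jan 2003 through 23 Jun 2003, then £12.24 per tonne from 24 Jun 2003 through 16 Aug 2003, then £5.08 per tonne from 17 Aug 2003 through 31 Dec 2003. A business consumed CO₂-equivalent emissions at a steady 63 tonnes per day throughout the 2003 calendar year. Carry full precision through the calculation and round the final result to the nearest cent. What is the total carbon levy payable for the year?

1 Jan – 23 Jun 2003: 174 days × 63 tonnes/day = 10,962 tonnes at £14.93/tonne → £163,662.66
24 Jun – 16 Aug 2003: 54 days × 63 tonnes/day = 3,402 tonnes at £12.24/tonne → £41,640.48
17 Aug – 31 Dec 2003: 137 days × 63 tonnes/day = 8,631 tonnes at £5.08/tonne → £43,845.48

£249,148.62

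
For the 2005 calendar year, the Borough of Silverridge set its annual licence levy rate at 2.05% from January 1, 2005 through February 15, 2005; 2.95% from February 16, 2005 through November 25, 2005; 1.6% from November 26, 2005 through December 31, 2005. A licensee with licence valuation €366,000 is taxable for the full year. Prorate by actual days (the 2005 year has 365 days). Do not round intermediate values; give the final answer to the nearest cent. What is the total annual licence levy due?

€9,894.53

January 1 – February 15, 2005: 46 days at 2.05% → €366,000 × 2.05% × 46/365 = €945.5836
February 16 – November 25, 2005: 283 days at 2.95% → €366,000 × 2.95% × 283/365 = €8,371.3726
November 26 – December 31, 2005: 36 days at 1.6% → €366,000 × 1.6% × 36/365 = €577.5781
Total = €9,894.5342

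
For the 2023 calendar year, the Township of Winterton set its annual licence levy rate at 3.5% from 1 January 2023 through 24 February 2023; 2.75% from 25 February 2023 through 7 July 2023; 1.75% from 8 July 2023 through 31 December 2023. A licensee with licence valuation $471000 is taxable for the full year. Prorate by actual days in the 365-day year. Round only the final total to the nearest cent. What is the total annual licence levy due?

1 January – 24 February 2023: 55 days at 3.5% → $471000 × 3.5% × 55/365 = $2484.0411
25 February – 7 July 2023: 133 days at 2.75% → $471000 × 2.75% × 133/365 = $4719.6781
8 July – 31 December 2023: 177 days at 1.75% → $471000 × 1.75% × 177/365 = $3997.0479
Total = $11200.7671

$11200.77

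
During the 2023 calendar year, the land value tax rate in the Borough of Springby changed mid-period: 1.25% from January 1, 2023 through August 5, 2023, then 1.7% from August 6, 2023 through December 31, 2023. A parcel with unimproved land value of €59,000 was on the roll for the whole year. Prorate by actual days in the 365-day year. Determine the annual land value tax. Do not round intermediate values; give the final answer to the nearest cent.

January 1 – August 5, 2023: 217 days at 1.25% → €59,000 × 1.25% × 217/365 = €438.4589
August 6 – December 31, 2023: 148 days at 1.7% → €59,000 × 1.7% × 148/365 = €406.6959
Total = €845.1548

€845.15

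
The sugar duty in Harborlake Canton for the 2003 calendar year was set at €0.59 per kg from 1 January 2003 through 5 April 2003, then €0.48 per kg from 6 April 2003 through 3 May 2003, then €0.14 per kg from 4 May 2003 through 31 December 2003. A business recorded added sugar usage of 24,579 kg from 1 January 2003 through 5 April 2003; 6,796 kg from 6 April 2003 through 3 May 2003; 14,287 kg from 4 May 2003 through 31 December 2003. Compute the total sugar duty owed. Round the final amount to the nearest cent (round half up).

1 January – 5 April 2003: 24,579 kg at €0.59/kg → €14501.61
6 April – 3 May 2003: 6,796 kg at €0.48/kg → €3262.08
4 May – 31 December 2003: 14,287 kg at €0.14/kg → €2000.18

€19763.87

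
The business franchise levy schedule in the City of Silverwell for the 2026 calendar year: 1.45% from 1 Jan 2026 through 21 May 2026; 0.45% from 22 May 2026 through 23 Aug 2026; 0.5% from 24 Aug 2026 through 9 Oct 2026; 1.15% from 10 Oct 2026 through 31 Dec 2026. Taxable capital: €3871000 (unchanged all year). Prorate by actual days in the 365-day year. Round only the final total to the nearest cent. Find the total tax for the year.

1 Jan – 21 May 2026: 141 days at 1.45% → €3871000 × 1.45% × 141/365 = €21682.9027
22 May – 23 Aug 2026: 94 days at 0.45% → €3871000 × 0.45% × 94/365 = €4486.1178
24 Aug – 9 Oct 2026: 47 days at 0.5% → €3871000 × 0.5% × 47/365 = €2492.2877
10 Oct – 31 Dec 2026: 83 days at 1.15% → €3871000 × 1.15% × 83/365 = €10122.9301
Total = €38784.2384

€38784.24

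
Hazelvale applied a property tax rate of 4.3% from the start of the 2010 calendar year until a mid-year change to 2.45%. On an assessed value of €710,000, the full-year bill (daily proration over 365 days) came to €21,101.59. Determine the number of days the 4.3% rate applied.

103 days

Let d = days at the first rate; then 365 − d days at the second rate.
€710,000 × [4.3%·d + 2.45%·(365−d)] / 365 = €21,101.59
Solving gives d = 103, so the new rate took effect on 14 April 2010.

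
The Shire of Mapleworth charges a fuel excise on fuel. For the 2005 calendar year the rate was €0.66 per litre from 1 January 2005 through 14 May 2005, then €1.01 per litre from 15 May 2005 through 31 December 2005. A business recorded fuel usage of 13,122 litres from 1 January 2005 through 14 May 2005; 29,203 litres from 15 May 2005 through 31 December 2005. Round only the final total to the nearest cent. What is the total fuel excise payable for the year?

€38,155.55

1 January – 14 May 2005: 13,122 litres at €0.66/litre → €8,660.52
15 May – 31 December 2005: 29,203 litres at €1.01/litre → €29,495.03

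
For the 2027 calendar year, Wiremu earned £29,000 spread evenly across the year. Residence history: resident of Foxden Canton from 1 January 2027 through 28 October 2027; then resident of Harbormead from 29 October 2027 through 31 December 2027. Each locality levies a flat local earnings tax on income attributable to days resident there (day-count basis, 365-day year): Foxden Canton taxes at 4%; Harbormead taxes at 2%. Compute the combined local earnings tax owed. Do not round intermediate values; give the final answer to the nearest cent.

£1,058.30

Foxden Canton, 1 January – 28 October 2027: 301 days → £29,000 × 4% × 301/365 = £956.6027
Harbormead, 29 October – 31 December 2027: 64 days → £29,000 × 2% × 64/365 = £101.6986
Total = £1,058.3014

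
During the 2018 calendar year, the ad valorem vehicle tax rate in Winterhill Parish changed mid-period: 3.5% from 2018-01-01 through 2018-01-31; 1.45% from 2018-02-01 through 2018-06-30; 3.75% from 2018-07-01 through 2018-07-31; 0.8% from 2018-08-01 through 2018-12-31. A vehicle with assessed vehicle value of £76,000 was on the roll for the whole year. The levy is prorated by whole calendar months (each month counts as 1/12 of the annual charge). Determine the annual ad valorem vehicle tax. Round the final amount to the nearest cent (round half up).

2018-01-01 to 2018-01-31: 1 month at 3.5% → £76,000 × 3.5% × 1/12 = £221.6667
2018-02-01 to 2018-06-30: 5 months at 1.45% → £76,000 × 1.45% × 5/12 = £459.1667
2018-07-01 to 2018-07-31: 1 month at 3.75% → £76,000 × 3.75% × 1/12 = £237.5000
2018-08-01 to 2018-12-31: 5 months at 0.8% → £76,000 × 0.8% × 5/12 = £253.3333
Total = £1,171.6667

£1,171.67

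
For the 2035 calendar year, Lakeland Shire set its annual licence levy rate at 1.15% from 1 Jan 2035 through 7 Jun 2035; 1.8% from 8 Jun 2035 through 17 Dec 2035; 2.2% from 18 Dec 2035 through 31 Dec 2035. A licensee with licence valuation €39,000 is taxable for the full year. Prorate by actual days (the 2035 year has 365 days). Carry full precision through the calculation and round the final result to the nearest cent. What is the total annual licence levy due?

1 Jan – 7 Jun 2035: 158 days at 1.15% → €39,000 × 1.15% × 158/365 = €194.1452
8 Jun – 17 Dec 2035: 193 days at 1.8% → €39,000 × 1.8% × 193/365 = €371.1945
18 Dec – 31 Dec 2035: 14 days at 2.2% → €39,000 × 2.2% × 14/365 = €32.9096
Total = €598.2493

€598.25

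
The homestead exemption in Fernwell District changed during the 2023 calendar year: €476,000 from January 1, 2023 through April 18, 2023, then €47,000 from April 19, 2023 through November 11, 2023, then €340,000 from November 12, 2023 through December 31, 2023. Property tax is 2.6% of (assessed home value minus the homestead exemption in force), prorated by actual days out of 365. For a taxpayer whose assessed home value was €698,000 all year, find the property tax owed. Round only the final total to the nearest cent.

€12,582.08

January 1 – April 18, 2023: 108 days, exemption €476,000 → (€698,000 − €476,000) × 2.6% × 108/365 = €1,707.8795
April 19 – November 11, 2023: 207 days, exemption €47,000 → (€698,000 − €47,000) × 2.6% × 207/365 = €9,599.1288
November 12 – December 31, 2023: 50 days, exemption €340,000 → (€698,000 − €340,000) × 2.6% × 50/365 = €1,275.0685
Total = €12,582.0767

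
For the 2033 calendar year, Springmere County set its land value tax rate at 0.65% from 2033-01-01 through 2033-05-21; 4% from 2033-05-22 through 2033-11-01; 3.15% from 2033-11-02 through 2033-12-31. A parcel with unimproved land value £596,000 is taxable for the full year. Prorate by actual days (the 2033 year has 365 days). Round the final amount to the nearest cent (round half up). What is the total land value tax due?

2033-01-01 to 2033-05-21: 141 days at 0.65% → £596,000 × 0.65% × 141/365 = £1,496.5315
2033-05-22 to 2033-11-01: 164 days at 4% → £596,000 × 4% × 164/365 = £10,711.6712
2033-11-02 to 2033-12-31: 60 days at 3.15% → £596,000 × 3.15% × 60/365 = £3,086.1370
Total = £15,294.3397

£15,294.34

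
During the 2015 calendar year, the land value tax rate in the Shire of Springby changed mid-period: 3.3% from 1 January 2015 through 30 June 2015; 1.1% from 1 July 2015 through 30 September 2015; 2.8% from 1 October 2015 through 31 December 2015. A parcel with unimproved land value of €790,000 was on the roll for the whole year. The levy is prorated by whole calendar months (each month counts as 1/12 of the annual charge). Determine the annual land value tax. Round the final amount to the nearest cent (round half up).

€20,737.50

1 January – 30 June 2015: 6 months at 3.3% → €790,000 × 3.3% × 6/12 = €13,035.0000
1 July – 30 September 2015: 3 months at 1.1% → €790,000 × 1.1% × 3/12 = €2,172.5000
1 October – 31 December 2015: 3 months at 2.8% → €790,000 × 2.8% × 3/12 = €5,530.0000
Total = €20,737.5000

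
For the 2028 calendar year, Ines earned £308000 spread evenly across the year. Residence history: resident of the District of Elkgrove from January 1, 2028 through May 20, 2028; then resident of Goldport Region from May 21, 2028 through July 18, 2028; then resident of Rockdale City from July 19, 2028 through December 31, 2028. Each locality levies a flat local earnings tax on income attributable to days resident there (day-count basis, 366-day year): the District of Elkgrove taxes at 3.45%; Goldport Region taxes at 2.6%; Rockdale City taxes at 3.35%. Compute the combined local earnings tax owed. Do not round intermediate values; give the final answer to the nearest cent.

The District of Elkgrove, January 1 – May 20, 2028: 141 days → £308000 × 3.45% × 141/366 = £4093.6230
Goldport Region, May 21 – July 18, 2028: 59 days → £308000 × 2.6% × 59/366 = £1290.9071
Rockdale City, July 19 – December 31, 2028: 166 days → £308000 × 3.35% × 166/366 = £4679.7486
Total = £10064.2787

£10064.28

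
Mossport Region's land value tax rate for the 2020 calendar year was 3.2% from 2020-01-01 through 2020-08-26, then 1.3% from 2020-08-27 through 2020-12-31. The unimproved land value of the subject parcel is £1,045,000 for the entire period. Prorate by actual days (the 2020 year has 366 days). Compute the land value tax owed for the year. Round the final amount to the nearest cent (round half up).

£26,550.42

2020-01-01 to 2020-08-26: 239 days at 3.2% → £1,045,000 × 3.2% × 239/366 = £21,836.5027
2020-08-27 to 2020-12-31: 127 days at 1.3% → £1,045,000 × 1.3% × 127/366 = £4,713.9208
Total = £26,550.4235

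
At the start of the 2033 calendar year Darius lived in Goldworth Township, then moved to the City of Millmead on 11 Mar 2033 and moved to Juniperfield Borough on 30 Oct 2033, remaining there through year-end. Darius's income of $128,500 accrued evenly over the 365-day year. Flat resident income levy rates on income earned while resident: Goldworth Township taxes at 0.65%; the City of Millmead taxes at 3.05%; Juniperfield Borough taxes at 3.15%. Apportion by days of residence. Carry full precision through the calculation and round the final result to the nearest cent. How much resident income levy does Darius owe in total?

$3,358.43

Goldworth Township, 1 Jan – 10 Mar 2033: 69 days → $128,500 × 0.65% × 69/365 = $157.8966
The City of Millmead, 11 Mar – 29 Oct 2033: 233 days → $128,500 × 3.05% × 233/365 = $2,501.8774
Juniperfield Borough, 30 Oct – 31 Dec 2033: 63 days → $128,500 × 3.15% × 63/365 = $698.6527
Total = $3,358.4267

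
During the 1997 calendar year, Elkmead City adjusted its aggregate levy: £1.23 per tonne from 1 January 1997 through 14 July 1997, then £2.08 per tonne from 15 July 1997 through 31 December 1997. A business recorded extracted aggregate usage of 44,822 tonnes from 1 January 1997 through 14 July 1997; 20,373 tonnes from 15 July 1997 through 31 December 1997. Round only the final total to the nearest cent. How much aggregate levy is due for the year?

£97,506.90

1 January – 14 July 1997: 44,822 tonnes at £1.23/tonne → £55,131.06
15 July – 31 December 1997: 20,373 tonnes at £2.08/tonne → £42,375.84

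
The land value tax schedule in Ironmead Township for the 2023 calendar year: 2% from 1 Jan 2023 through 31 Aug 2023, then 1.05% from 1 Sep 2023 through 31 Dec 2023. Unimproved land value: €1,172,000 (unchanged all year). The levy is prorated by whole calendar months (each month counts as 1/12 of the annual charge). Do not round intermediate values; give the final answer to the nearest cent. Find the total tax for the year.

€19,728.67

1 Jan – 31 Aug 2023: 8 months at 2% → €1,172,000 × 2% × 8/12 = €15,626.6667
1 Sep – 31 Dec 2023: 4 months at 1.05% → €1,172,000 × 1.05% × 4/12 = €4,102.0000
Total = €19,728.6667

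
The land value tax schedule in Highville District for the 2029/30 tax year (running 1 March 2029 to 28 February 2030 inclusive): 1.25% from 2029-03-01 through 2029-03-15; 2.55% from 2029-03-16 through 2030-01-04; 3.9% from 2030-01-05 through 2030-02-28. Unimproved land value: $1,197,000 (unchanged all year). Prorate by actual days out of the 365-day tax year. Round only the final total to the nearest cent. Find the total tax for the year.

$32,319.00

2029-03-01 to 2029-03-15: 15 days at 1.25% → $1,197,000 × 1.25% × 15/365 = $614.8973
2029-03-16 to 2030-01-04: 295 days at 2.55% → $1,197,000 × 2.55% × 295/365 = $24,669.6781
2030-01-05 to 2030-02-28: 55 days at 3.9% → $1,197,000 × 3.9% × 55/365 = $7,034.4247
Total = $32,319.0000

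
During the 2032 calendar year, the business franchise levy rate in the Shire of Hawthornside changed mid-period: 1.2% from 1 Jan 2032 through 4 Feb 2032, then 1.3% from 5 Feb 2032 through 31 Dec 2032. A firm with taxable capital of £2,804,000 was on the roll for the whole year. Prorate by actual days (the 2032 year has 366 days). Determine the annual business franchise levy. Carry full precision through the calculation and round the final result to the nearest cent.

1 Jan – 4 Feb 2032: 35 days at 1.2% → £2,804,000 × 1.2% × 35/366 = £3,217.7049
5 Feb – 31 Dec 2032: 331 days at 1.3% → £2,804,000 × 1.3% × 331/366 = £32,966.1530
Total = £36,183.8579

£36,183.86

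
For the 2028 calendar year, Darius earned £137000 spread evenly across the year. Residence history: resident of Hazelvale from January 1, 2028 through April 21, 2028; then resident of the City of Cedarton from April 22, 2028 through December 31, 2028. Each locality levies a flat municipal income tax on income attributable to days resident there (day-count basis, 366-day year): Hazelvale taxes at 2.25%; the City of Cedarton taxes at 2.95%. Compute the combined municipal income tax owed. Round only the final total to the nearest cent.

£3748.04

Hazelvale, January 1 – April 21, 2028: 112 days → £137000 × 2.25% × 112/366 = £943.2787
The City of Cedarton, April 22 – December 31, 2028: 254 days → £137000 × 2.95% × 254/366 = £2804.7568
Total = £3748.0355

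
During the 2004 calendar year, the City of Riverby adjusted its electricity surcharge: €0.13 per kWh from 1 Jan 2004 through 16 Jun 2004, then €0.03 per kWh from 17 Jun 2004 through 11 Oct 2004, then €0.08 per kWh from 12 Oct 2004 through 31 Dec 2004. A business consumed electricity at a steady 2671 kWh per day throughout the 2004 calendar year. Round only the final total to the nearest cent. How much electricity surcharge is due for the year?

1 Jan – 16 Jun 2004: 168 days × 2671 kWh/day = 448,728 kWh at €0.13/kWh → €58,334.64
17 Jun – 11 Oct 2004: 117 days × 2671 kWh/day = 312,507 kWh at €0.03/kWh → €9,375.21
12 Oct – 31 Dec 2004: 81 days × 2671 kWh/day = 216,351 kWh at €0.08/kWh → €17,308.08

€85,017.93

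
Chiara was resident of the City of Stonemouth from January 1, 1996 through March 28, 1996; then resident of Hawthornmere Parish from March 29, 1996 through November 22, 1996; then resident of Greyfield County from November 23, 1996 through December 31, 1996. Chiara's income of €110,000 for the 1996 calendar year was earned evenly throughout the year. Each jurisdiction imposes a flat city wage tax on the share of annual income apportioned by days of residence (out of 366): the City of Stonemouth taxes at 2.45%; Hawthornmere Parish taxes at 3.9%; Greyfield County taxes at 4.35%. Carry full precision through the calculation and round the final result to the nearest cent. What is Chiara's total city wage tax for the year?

The City of Stonemouth, January 1 – March 28, 1996: 88 days → €110,000 × 2.45% × 88/366 = €647.9781
Hawthornmere Parish, March 29 – November 22, 1996: 239 days → €110,000 × 3.9% × 239/366 = €2,801.3934
Greyfield County, November 23 – December 31, 1996: 39 days → €110,000 × 4.35% × 39/366 = €509.8770
Total = €3,959.2486

€3,959.25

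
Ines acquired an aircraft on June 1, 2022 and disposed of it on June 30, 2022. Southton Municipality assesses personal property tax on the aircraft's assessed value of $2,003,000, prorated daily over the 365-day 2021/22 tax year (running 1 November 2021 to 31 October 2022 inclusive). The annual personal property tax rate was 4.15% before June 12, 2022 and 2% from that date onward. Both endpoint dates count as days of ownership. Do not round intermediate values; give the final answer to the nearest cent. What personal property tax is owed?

$4,590.44

June 1 – June 11, 2022: 11 days at 4.15% → $2,003,000 × 4.15% × 11/365 = $2,505.1219
June 12 – June 30, 2022: 19 days at 2% → $2,003,000 × 2% × 19/365 = $2,085.3151
Total = $4,590.4370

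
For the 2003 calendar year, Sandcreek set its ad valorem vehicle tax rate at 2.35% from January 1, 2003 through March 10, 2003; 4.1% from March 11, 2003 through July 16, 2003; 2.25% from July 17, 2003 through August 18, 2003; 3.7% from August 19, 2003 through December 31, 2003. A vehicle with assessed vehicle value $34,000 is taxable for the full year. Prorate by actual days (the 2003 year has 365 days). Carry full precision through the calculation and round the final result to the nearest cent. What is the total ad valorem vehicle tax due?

$1,174.35

January 1 – March 10, 2003: 69 days at 2.35% → $34,000 × 2.35% × 69/365 = $151.0438
March 11 – July 16, 2003: 128 days at 4.1% → $34,000 × 4.1% × 128/365 = $488.8548
July 17 – August 18, 2003: 33 days at 2.25% → $34,000 × 2.25% × 33/365 = $69.1644
August 19 – December 31, 2003: 135 days at 3.7% → $34,000 × 3.7% × 135/365 = $465.2877
Total = $1,174.3507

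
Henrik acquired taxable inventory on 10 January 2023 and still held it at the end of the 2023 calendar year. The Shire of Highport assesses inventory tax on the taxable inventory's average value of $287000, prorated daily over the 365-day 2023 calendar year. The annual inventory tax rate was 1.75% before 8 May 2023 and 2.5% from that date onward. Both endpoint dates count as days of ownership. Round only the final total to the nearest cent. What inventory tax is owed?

$6302.21

10 January – 7 May 2023: 118 days at 1.75% → $287000 × 1.75% × 118/365 = $1623.7123
8 May – 31 December 2023: 238 days at 2.5% → $287000 × 2.5% × 238/365 = $4678.4932
Total = $6302.2055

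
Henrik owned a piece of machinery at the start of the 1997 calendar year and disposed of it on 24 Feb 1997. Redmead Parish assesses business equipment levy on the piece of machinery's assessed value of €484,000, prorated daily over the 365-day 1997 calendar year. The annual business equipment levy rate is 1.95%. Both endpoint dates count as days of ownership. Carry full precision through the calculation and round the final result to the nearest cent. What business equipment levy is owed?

€1,422.16

Days held (1 Jan – 24 Feb 1997): 55 out of 365
Tax = €484,000 × 1.95% × 55/365 = €1,422.1644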